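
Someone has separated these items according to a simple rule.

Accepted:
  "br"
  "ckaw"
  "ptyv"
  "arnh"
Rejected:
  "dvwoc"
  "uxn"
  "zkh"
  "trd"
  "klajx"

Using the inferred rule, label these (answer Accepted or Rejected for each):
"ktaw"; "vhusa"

Accepted, Rejected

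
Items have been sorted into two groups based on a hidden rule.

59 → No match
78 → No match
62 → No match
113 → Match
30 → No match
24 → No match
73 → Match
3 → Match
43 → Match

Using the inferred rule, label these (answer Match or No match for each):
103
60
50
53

Match, No match, No match, Match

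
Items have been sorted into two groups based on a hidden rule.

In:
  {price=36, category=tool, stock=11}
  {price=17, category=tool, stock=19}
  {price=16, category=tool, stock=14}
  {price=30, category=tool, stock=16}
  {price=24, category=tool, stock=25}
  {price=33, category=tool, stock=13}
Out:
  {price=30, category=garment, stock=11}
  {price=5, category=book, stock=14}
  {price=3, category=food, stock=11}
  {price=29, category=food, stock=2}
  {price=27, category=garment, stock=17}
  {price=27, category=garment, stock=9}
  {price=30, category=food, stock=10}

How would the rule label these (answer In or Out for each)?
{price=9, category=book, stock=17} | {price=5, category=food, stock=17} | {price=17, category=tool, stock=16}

Out, Out, In

Checking candidate rules against both groups, what survives is: category is tool.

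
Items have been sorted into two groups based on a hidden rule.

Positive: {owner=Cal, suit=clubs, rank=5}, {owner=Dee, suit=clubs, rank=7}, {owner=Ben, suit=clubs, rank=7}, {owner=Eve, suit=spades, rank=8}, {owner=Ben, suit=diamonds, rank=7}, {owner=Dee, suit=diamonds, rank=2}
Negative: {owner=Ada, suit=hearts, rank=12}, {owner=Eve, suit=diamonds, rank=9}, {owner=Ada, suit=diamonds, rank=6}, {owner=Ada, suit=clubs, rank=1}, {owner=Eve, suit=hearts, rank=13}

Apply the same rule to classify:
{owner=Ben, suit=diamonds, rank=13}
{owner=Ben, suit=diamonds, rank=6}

Negative, Positive

Rule: owner is not Ada AND rank ≤ 8. This holds for each 'Positive' example and fails for each 'Negative' one.
{owner=Ben, suit=diamonds, rank=13}: owner is Ben, rank = 13 — doesn't qualify, so Negative.
{owner=Ben, suit=diamonds, rank=6}: owner is Ben, rank = 6 — has this property, so Positive.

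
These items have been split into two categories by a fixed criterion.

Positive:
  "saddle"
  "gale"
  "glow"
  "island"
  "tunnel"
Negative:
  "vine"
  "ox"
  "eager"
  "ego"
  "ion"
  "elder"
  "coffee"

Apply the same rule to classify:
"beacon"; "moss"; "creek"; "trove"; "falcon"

Negative, Negative, Negative, Negative, Positive

The pattern is that an item is 'Positive' exactly when: even length AND contains 'l'.
"beacon" → length 6, no 'l' → Negative. "moss" → length 4, no 'l' → Negative. "creek" → length 5, no 'l' → Negative. "trove" → length 5, no 'l' → Negative. "falcon" → length 6, has 'l' → Positive.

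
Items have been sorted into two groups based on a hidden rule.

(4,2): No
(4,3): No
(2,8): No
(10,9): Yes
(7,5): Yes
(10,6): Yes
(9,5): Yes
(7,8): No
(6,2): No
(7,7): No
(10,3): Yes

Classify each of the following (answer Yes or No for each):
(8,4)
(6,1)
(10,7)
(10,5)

One predicate separates the groups cleanly: first > second AND sum ≥ 10.
Yes: (8,4), since 8 > 4, 8+4 = 12. No: (6,1), since 6 > 1, 6+1 = 7. Yes: (10,7), since 10 > 7, 10+7 = 17. Yes: (10,5), since 10 > 5, 10+5 = 15.

Yes, No, Yes, Yes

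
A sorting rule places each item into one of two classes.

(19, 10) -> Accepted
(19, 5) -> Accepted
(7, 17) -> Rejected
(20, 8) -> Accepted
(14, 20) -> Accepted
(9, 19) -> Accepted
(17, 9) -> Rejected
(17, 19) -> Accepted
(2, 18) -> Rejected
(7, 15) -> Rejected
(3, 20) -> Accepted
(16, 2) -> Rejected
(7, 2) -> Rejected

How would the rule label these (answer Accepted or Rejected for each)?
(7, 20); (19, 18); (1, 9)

The rule appears to be: max ≥ 19.
(7, 20): max 20, checks out → Accepted.
(19, 18): max 19, checks out → Accepted.
(1, 9): max 9, fails this test → Rejected.

Accepted, Accepted, Rejected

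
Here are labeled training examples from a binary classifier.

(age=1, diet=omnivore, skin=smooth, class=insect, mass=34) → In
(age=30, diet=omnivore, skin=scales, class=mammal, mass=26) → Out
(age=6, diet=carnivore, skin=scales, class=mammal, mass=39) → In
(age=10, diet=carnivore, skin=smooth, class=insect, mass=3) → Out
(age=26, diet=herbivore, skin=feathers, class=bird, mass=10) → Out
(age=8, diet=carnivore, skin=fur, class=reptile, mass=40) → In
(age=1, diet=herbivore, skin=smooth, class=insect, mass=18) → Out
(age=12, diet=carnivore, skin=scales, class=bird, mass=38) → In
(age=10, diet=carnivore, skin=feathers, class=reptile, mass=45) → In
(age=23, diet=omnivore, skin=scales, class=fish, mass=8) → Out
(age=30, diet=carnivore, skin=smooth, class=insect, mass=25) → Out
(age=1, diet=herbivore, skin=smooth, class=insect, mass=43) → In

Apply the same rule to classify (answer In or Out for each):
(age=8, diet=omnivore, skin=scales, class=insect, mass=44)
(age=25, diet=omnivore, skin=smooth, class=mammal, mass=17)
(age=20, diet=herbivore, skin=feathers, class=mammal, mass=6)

The distinguishing property — mass ≥ 34 — holds for all the 'In' cases and none of the 'Out' cases.
(age=8, diet=omnivore, skin=scales, class=insect, mass=44): In (mass = 44). (age=25, diet=omnivore, skin=smooth, class=mammal, mass=17): Out (mass = 17). (age=20, diet=herbivore, skin=feathers, class=mammal, mass=6): Out (mass = 6).

In, Out, Out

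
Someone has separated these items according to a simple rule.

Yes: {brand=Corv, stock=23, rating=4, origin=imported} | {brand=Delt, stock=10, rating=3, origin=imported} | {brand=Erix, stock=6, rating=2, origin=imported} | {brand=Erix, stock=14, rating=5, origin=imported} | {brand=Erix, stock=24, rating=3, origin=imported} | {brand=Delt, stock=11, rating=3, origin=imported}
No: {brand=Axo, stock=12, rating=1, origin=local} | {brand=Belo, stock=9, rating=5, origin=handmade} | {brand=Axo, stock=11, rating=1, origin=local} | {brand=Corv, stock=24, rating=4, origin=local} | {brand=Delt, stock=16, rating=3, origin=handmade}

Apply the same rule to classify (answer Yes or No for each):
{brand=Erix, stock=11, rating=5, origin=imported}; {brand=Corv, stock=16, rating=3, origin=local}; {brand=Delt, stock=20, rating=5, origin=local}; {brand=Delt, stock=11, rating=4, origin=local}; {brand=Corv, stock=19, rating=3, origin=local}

One predicate separates the groups cleanly: origin is imported.
Yes: {brand=Erix, stock=11, rating=5, origin=imported}, since origin is imported. No: {brand=Corv, stock=16, rating=3, origin=local}, since origin is local. No: {brand=Delt, stock=20, rating=5, origin=local}, since origin is local. No: {brand=Delt, stock=11, rating=4, origin=local}, since origin is local. No: {brand=Corv, stock=19, rating=3, origin=local}, since origin is local.

Yes, No, No, No, No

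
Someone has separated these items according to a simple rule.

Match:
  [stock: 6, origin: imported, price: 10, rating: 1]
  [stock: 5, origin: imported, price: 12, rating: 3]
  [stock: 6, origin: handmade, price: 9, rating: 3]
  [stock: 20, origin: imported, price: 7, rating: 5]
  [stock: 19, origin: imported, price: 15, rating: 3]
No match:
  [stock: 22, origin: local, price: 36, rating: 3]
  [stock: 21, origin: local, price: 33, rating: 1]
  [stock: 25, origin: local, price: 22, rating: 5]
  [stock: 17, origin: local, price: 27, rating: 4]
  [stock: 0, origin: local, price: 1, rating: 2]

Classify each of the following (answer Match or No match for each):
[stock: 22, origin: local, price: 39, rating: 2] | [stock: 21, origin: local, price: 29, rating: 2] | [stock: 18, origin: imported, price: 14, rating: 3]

No match, No match, Match

Comparing the two groups points to one rule — origin is not local.
[stock: 22, origin: local, price: 39, rating: 2]: origin is local — fails this test, so No match. [stock: 21, origin: local, price: 29, rating: 2]: origin is local — fails this test, so No match. [stock: 18, origin: imported, price: 14, rating: 3]: origin is imported — fits, so Match.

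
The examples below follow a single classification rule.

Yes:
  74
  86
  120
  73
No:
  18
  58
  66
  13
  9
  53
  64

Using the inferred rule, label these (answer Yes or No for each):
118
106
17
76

Yes, Yes, No, Yes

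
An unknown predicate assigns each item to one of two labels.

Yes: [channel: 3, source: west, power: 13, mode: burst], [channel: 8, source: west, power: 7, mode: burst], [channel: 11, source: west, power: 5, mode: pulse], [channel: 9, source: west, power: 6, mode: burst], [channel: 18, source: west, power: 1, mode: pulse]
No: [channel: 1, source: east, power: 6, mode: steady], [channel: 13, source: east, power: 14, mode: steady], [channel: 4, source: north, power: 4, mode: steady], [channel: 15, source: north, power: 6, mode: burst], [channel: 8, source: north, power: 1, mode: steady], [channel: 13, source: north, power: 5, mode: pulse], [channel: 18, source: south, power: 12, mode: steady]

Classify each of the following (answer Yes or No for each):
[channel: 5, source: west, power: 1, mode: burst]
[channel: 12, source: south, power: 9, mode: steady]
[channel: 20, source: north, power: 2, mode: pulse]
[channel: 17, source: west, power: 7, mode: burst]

Yes, No, No, Yes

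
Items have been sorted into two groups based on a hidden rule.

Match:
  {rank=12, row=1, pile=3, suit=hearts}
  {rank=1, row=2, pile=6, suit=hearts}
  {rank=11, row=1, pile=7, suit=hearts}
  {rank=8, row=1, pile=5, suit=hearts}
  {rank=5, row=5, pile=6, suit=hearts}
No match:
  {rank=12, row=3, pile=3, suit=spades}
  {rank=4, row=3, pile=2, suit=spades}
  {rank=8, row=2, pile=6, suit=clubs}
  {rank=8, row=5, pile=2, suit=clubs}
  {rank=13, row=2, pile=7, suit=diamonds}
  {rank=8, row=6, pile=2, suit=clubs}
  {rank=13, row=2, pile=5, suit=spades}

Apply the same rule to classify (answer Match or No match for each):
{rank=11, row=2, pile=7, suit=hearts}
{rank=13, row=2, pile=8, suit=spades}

Match, No match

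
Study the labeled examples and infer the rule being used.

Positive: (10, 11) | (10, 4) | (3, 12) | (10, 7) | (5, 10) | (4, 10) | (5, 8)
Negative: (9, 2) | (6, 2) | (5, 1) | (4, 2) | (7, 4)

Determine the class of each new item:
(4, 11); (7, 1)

Positive, Negative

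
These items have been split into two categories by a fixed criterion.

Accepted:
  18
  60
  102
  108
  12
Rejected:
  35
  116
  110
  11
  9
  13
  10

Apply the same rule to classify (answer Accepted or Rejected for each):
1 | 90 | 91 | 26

Rule: multiple of 6. This holds for each 'Accepted' example and fails for each 'Rejected' one.
1: Rejected (1 = 6·0 + 1). 90: Accepted (90 = 6·15). 91: Rejected (91 = 6·15 + 1). 26: Rejected (26 = 6·4 + 2).

Rejected, Accepted, Rejected, Rejected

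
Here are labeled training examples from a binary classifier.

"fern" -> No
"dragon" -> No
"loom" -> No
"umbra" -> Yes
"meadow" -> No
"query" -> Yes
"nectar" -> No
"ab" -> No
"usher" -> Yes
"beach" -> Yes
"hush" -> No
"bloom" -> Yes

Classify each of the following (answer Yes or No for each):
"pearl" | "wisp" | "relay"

The simplest hypothesis consistent with all the labels is: odd length.
"pearl": length 5 — has this property, so Yes.
"wisp": length 4 — lacks this property, so No.
"relay": length 5 — has this property, so Yes.

Yes, No, Yes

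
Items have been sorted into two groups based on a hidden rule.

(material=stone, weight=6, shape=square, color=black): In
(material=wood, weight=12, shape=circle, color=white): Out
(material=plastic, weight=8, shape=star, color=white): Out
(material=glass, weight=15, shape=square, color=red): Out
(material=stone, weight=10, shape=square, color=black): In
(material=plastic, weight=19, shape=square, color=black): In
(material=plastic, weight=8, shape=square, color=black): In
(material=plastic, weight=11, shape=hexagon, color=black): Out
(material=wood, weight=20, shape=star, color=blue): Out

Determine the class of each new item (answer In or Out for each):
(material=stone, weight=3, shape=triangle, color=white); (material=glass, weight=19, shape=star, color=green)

The distinguishing property — shape is square AND color is black — holds for all the 'In' cases and none of the 'Out' cases.
(material=stone, weight=3, shape=triangle, color=white) — shape is triangle, color is white, hence Out. (material=glass, weight=19, shape=star, color=green) — shape is star, color is green, hence Out.

Out, Out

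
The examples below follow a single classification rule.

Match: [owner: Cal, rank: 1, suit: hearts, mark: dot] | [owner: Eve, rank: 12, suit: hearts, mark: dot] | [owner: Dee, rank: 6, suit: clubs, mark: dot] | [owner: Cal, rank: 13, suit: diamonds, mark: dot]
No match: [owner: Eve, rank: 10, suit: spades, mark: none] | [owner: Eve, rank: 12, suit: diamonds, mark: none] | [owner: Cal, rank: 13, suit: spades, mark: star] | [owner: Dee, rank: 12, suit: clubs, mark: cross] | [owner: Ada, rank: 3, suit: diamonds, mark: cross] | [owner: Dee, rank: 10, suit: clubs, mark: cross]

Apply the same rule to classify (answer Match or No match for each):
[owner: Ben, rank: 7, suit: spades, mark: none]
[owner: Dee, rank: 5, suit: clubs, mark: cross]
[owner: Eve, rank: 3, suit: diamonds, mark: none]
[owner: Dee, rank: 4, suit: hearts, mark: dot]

Rule: mark is dot. This holds for each 'Match' example and fails for each 'No match' one.

No match, No match, No match, Match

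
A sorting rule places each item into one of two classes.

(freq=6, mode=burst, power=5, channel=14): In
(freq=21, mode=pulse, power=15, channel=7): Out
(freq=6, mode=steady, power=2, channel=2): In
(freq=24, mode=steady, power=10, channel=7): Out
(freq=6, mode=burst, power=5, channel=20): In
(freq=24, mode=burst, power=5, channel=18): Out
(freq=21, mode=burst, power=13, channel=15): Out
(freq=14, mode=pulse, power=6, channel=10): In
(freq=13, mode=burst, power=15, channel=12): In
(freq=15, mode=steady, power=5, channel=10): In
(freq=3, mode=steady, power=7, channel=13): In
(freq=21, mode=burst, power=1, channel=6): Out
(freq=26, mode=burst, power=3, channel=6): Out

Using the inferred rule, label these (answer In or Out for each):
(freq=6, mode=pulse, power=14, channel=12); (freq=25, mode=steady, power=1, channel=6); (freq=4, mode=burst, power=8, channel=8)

In, Out, In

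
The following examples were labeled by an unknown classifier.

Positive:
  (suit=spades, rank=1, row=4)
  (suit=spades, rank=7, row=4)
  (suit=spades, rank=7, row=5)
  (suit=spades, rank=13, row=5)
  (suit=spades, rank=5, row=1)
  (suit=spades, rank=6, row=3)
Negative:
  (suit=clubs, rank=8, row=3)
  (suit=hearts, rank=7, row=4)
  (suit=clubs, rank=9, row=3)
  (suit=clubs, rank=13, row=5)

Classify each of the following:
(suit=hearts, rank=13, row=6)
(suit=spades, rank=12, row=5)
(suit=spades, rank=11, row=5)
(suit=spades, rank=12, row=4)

The simplest hypothesis consistent with all the labels is: suit is spades.
(suit=hearts, rank=13, row=6): Negative (suit is hearts). (suit=spades, rank=12, row=5): Positive (suit is spades). (suit=spades, rank=11, row=5): Positive (suit is spades). (suit=spades, rank=12, row=4): Positive (suit is spades).

Negative, Positive, Positive, Positive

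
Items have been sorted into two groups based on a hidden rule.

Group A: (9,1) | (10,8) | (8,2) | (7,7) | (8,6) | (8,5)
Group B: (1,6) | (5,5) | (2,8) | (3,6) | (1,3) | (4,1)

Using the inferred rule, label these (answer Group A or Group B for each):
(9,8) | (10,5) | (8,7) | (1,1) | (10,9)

Group A, Group A, Group A, Group B, Group A

Every 'Group A' example satisfies: first ≥ 6. None of the 'Group B' examples do.
(9,8): Group A (first 9).
(10,5): Group A (first 10).
(8,7): Group A (first 8).
(1,1): Group B (first 1).
(10,9): Group A (first 10).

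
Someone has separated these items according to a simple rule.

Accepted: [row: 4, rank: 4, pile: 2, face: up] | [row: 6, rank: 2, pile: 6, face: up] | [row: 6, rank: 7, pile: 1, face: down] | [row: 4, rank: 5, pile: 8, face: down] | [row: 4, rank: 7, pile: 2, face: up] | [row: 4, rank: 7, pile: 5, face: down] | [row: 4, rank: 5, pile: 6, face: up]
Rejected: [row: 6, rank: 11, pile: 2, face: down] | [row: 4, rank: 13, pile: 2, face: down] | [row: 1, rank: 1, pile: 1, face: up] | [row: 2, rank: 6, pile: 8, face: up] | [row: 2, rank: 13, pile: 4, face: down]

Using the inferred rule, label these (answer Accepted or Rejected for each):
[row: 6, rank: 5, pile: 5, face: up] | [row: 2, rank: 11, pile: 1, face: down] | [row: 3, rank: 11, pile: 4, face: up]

Accepted, Rejected, Rejected

One predicate separates the groups cleanly: row ≥ 4 AND rank ≤ 7.
Accepted: [row: 6, rank: 5, pile: 5, face: up], since row = 6, rank = 5.
Rejected: [row: 2, rank: 11, pile: 1, face: down], since row = 2, rank = 11.
Rejected: [row: 3, rank: 11, pile: 4, face: up], since row = 3, rank = 11.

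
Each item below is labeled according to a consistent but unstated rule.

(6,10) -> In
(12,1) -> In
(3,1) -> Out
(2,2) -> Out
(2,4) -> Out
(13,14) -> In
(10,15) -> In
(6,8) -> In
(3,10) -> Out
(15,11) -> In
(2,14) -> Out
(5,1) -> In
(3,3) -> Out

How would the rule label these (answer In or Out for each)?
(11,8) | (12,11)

In, In

The simplest hypothesis consistent with all the labels is: first ≥ 4.
(11,8) — first 11, hence In. (12,11) — first 12, hence In.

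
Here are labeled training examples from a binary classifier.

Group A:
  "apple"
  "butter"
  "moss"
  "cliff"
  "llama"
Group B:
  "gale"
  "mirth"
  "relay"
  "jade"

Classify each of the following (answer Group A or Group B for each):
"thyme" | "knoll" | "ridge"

Group B, Group A, Group B

The pattern is that an item is 'Group A' exactly when: has a double letter.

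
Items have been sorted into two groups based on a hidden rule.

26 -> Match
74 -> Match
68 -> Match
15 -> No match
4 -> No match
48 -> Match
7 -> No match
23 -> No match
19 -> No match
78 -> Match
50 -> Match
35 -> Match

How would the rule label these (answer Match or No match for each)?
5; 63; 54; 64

'Match' ⟺ at least 26.

No match, Match, Match, Match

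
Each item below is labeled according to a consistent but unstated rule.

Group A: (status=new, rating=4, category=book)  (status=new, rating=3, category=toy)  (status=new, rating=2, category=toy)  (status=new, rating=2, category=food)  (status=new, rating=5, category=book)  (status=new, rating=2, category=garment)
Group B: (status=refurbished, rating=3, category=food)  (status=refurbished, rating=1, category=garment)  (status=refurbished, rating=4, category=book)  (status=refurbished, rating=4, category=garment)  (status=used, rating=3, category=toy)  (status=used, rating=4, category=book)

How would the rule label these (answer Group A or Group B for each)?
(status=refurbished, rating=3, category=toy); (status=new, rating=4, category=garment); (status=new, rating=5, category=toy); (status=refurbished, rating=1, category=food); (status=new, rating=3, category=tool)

One predicate separates the groups cleanly: status is new.
(status=refurbished, rating=3, category=toy) — status is refurbished, hence Group B.
(status=new, rating=4, category=garment) — status is new, hence Group A.
(status=new, rating=5, category=toy) — status is new, hence Group A.
(status=refurbished, rating=1, category=food) — status is refurbished, hence Group B.
(status=new, rating=3, category=tool) — status is new, hence Group A.

Group B, Group A, Group A, Group B, Group A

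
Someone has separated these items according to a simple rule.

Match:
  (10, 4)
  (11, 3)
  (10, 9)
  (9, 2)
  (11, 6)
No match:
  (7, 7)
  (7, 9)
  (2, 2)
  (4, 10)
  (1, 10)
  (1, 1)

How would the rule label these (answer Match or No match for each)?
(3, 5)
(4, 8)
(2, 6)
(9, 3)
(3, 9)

No match, No match, No match, Match, No match

The common property of the 'Match' items is: first > second. No 'No match' item has it.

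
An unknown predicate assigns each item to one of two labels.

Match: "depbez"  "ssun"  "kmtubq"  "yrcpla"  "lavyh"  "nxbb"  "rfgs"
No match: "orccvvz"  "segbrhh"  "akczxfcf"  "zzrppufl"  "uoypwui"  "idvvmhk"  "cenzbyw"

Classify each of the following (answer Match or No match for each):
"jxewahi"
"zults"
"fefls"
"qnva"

No match, Match, Match, Match

The common property of the 'Match' items is: length ≤ 6. No 'No match' item has it.
"jxewahi" — length 7, hence No match.
"zults" — length 5, hence Match.
"fefls" — length 5, hence Match.
"qnva" — length 4, hence Match.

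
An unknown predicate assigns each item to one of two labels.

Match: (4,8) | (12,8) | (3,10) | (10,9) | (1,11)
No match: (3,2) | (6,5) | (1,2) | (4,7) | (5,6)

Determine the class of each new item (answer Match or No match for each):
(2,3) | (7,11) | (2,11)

No match, Match, Match

The common property of the 'Match' items is: sum ≥ 12. No 'No match' item has it.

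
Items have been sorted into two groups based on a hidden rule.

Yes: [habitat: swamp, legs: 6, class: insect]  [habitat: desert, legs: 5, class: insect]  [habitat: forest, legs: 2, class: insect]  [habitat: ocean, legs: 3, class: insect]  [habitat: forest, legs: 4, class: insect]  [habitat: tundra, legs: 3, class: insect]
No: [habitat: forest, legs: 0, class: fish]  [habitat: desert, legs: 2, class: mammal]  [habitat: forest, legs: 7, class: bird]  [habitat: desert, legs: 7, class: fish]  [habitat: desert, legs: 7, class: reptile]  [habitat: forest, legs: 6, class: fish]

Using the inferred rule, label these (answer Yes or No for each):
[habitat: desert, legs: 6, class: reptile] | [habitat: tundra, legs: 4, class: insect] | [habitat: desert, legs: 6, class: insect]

No, Yes, Yes

Every 'Yes' example satisfies: class is insect. None of the 'No' examples do.
[habitat: desert, legs: 6, class: reptile]: class is reptile, fails this test → No.
[habitat: tundra, legs: 4, class: insect]: class is insect, meets the rule → Yes.
[habitat: desert, legs: 6, class: insect]: class is insect, meets the rule → Yes.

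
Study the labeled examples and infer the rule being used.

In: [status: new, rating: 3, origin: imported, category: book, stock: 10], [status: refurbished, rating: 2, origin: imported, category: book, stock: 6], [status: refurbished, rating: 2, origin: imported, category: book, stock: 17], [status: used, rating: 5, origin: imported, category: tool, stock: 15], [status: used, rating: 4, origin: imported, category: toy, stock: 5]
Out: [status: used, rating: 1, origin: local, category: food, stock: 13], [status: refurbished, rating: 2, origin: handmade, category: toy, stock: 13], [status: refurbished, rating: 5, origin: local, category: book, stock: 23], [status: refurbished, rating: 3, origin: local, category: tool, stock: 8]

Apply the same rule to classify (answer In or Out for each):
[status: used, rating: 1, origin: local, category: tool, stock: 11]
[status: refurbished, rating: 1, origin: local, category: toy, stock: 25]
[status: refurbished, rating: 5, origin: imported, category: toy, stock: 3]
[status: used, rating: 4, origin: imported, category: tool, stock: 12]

All 'In' examples share one property — origin is imported — and every 'Out' example lacks it.
[status: used, rating: 1, origin: local, category: tool, stock: 11]: origin is local — fails this test, so Out. [status: refurbished, rating: 1, origin: local, category: toy, stock: 25]: origin is local — fails this test, so Out. [status: refurbished, rating: 5, origin: imported, category: toy, stock: 3]: origin is imported — checks out, so In. [status: used, rating: 4, origin: imported, category: tool, stock: 12]: origin is imported — checks out, so In.

Out, Out, In, In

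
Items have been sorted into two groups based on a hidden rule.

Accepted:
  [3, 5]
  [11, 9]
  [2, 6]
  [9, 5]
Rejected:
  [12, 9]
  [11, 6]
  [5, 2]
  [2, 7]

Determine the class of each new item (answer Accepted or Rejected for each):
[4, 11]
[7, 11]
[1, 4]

'Accepted' ⟺ sum is even.
[4, 11] → 4+11 = 15 → Rejected. [7, 11] → 7+11 = 18 → Accepted. [1, 4] → 1+4 = 5 → Rejected.

Rejected, Accepted, Rejected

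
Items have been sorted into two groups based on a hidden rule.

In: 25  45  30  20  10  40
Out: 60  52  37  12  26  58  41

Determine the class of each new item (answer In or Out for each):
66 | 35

Out, In

One predicate separates the groups cleanly: multiple of 5 AND at most 45.
66 → 66 = 5·13 + 1, 66 > 45 → Out. 35 → 35 = 5·7, 35 ≤ 45 → In.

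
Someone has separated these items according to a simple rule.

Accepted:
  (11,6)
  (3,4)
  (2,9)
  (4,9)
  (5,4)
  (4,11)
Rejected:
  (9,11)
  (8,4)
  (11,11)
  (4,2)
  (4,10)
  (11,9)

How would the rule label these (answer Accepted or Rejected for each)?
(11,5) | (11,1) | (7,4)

Comparing the two groups points to one rule — sum is odd.
Rejected: (11,5), since 11+5 = 16. Rejected: (11,1), since 11+1 = 12. Accepted: (7,4), since 7+4 = 11.

Rejected, Rejected, Accepted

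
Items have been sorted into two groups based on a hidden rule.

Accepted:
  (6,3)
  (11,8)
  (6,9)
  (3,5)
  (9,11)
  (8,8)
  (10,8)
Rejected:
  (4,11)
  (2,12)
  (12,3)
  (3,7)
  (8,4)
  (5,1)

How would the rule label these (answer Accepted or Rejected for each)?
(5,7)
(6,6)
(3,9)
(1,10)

Accepted, Accepted, Rejected, Rejected

'Accepted' ⟺ |first − second| ≤ 3.
(5,7): |5−7| = 2 — passes, so Accepted. (6,6): |6−6| = 0 — passes, so Accepted. (3,9): |3−9| = 6 — lacks this property, so Rejected. (1,10): |1−10| = 9 — lacks this property, so Rejected.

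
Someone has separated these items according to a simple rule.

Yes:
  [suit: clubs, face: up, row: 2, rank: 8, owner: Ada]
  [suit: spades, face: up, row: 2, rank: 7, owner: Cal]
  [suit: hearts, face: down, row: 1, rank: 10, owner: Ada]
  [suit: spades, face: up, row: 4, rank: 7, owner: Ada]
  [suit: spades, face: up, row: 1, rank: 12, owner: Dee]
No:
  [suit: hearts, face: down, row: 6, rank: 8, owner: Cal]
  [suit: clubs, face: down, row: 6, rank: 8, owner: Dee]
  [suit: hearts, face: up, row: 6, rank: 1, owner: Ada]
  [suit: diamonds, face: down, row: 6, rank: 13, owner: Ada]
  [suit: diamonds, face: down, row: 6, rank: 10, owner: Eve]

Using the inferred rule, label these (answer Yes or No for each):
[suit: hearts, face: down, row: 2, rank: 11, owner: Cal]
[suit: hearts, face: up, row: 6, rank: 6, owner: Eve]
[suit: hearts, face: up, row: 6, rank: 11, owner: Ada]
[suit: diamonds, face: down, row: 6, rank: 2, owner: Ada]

Yes, No, No, No

'Yes' ⟺ row ≤ 4.
[suit: hearts, face: down, row: 2, rank: 11, owner: Cal]: row = 2, satisfies this → Yes.
[suit: hearts, face: up, row: 6, rank: 6, owner: Eve]: row = 6, does not fit → No.
[suit: hearts, face: up, row: 6, rank: 11, owner: Ada]: row = 6, does not fit → No.
[suit: diamonds, face: down, row: 6, rank: 2, owner: Ada]: row = 6, does not fit → No.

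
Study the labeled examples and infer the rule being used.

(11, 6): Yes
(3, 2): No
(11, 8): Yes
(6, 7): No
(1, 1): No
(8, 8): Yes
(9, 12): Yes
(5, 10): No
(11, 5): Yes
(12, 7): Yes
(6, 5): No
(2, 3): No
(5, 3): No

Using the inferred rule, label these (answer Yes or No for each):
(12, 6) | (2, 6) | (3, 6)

Yes, No, No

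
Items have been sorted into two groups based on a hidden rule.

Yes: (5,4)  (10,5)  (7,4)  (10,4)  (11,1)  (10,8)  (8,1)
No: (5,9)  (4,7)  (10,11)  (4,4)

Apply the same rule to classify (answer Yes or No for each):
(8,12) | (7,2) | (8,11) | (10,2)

The rule appears to be: first > second.
(8,12) — 8 < 12, hence No.
(7,2) — 7 > 2, hence Yes.
(8,11) — 8 < 11, hence No.
(10,2) — 10 > 2, hence Yes.

No, Yes, No, Yes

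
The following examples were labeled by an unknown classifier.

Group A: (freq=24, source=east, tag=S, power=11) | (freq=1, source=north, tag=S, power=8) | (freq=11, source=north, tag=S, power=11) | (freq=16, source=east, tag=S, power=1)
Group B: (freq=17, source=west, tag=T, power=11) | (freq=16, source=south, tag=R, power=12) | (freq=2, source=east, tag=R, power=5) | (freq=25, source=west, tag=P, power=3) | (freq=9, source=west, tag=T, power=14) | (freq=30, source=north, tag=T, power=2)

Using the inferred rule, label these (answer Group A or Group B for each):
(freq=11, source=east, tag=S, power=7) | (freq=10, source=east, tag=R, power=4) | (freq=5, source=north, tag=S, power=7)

All 'Group A' examples share one property — tag is S — and every 'Group B' example lacks it.
(freq=11, source=east, tag=S, power=7): tag is S, meets the rule → Group A. (freq=10, source=east, tag=R, power=4): tag is R, fails the rule → Group B. (freq=5, source=north, tag=S, power=7): tag is S, meets the rule → Group A.

Group A, Group B, Group A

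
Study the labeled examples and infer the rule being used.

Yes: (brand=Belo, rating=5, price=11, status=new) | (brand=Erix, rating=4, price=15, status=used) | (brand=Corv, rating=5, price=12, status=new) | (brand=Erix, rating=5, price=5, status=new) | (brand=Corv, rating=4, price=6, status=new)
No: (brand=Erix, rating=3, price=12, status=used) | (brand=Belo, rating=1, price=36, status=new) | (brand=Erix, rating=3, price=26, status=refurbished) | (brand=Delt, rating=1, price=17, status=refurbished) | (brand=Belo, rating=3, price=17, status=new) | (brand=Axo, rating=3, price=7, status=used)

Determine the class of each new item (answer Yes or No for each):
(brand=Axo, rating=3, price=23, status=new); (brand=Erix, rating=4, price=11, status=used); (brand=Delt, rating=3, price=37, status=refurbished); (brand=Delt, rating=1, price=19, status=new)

No, Yes, No, No

Rule: rating ≥ 4. This holds for each 'Yes' example and fails for each 'No' one.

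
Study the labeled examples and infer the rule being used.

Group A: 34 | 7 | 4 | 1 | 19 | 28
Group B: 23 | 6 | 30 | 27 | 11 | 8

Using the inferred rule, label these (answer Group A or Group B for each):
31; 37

Comparing the two groups points to one rule — ≡ 1 (mod 3).

Group A, Group A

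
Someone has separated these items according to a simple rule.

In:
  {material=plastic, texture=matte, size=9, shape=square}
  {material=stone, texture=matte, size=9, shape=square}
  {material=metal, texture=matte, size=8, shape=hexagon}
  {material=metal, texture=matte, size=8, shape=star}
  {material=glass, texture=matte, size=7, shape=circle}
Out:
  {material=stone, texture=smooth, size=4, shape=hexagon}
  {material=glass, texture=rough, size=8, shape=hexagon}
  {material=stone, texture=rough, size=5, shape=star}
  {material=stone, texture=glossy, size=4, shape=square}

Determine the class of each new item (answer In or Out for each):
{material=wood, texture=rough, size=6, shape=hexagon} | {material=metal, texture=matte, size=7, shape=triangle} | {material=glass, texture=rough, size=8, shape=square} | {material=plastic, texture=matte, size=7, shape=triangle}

Out, In, Out, In

The distinguishing property — texture is matte — holds for all the 'In' cases and none of the 'Out' cases.
{material=wood, texture=rough, size=6, shape=hexagon} → texture is rough → Out.
{material=metal, texture=matte, size=7, shape=triangle} → texture is matte → In.
{material=glass, texture=rough, size=8, shape=square} → texture is rough → Out.
{material=plastic, texture=matte, size=7, shape=triangle} → texture is matte → In.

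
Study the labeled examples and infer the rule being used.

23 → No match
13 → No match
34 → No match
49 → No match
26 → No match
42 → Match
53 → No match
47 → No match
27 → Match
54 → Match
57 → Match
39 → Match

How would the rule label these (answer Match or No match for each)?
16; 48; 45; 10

No match, Match, Match, No match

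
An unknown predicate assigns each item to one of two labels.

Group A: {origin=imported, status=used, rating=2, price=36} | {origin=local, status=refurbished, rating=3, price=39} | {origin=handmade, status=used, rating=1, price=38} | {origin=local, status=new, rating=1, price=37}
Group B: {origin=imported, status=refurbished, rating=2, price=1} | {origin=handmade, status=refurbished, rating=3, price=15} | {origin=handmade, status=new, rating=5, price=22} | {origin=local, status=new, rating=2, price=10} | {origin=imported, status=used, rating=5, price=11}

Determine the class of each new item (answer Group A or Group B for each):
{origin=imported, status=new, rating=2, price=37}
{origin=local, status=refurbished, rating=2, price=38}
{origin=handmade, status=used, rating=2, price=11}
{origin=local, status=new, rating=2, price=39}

The simplest hypothesis consistent with all the labels is: price ≥ 36.
{origin=imported, status=new, rating=2, price=37} — price = 37, hence Group A. {origin=local, status=refurbished, rating=2, price=38} — price = 38, hence Group A. {origin=handmade, status=used, rating=2, price=11} — price = 11, hence Group B. {origin=local, status=new, rating=2, price=39} — price = 39, hence Group A.

Group A, Group A, Group B, Group A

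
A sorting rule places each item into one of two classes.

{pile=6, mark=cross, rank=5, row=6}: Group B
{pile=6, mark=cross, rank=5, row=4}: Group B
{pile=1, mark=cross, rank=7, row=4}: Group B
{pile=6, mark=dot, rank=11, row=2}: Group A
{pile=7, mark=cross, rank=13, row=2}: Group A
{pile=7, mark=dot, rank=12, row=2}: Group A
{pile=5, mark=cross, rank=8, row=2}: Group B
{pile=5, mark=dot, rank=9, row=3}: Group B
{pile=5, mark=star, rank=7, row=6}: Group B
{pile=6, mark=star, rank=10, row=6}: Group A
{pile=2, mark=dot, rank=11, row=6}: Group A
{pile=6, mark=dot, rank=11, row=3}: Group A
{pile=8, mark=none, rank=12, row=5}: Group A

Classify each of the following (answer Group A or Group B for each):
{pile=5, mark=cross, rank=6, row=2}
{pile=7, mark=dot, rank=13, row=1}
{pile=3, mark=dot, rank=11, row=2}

The rule appears to be: rank ≥ 10.
{pile=5, mark=cross, rank=6, row=2} → rank = 6 → Group B. {pile=7, mark=dot, rank=13, row=1} → rank = 13 → Group A. {pile=3, mark=dot, rank=11, row=2} → rank = 11 → Group A.

Group B, Group A, Group A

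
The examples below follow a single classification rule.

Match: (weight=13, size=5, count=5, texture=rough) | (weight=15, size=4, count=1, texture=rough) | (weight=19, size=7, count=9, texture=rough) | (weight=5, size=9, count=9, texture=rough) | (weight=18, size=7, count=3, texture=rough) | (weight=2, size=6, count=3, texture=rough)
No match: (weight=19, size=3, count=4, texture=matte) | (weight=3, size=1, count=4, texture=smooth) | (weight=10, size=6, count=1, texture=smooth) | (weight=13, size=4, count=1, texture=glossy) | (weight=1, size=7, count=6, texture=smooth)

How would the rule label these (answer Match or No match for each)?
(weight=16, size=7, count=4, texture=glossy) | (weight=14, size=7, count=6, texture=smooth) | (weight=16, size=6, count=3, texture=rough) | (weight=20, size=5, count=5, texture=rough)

No match, No match, Match, Match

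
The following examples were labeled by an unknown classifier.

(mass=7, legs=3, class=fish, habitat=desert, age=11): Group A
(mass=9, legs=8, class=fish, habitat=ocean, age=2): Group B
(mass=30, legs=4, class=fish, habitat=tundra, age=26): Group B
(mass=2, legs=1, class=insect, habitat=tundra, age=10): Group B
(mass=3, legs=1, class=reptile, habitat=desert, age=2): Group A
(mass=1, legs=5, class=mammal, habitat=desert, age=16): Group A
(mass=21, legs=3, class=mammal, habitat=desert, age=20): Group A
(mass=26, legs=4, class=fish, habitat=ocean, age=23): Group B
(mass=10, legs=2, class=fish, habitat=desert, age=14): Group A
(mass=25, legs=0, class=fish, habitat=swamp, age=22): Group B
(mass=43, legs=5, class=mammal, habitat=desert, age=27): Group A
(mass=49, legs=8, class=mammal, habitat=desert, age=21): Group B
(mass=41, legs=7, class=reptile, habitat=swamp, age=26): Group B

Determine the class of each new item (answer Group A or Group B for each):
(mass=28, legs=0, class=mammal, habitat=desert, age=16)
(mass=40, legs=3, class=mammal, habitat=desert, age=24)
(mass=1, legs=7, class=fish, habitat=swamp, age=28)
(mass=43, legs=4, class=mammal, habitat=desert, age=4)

The common property of the 'Group A' items is: habitat is desert AND legs ≤ 5. No 'Group B' item has it.
(mass=28, legs=0, class=mammal, habitat=desert, age=16) — habitat is desert, legs = 0, hence Group A.
(mass=40, legs=3, class=mammal, habitat=desert, age=24) — habitat is desert, legs = 3, hence Group A.
(mass=1, legs=7, class=fish, habitat=swamp, age=28) — habitat is swamp, legs = 7, hence Group B.
(mass=43, legs=4, class=mammal, habitat=desert, age=4) — habitat is desert, legs = 4, hence Group A.

Group A, Group A, Group B, Group A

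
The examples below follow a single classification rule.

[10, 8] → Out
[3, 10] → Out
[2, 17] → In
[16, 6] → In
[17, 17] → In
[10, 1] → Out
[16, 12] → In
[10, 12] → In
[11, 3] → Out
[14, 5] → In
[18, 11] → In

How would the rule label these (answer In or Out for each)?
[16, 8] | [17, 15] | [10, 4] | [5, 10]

All 'In' examples share one property — sum ≥ 19 — and every 'Out' example lacks it.
[16, 8] — 16+8 = 24, hence In. [17, 15] — 17+15 = 32, hence In. [10, 4] — 10+4 = 14, hence Out. [5, 10] — 5+10 = 15, hence Out.

In, In, Out, Out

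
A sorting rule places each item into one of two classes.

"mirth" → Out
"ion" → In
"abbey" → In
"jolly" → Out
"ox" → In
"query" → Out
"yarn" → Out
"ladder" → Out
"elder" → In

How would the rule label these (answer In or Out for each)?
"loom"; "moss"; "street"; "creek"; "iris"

The distinguishing property — starts with a vowel — holds for all the 'In' cases and none of the 'Out' cases.

Out, Out, Out, Out, In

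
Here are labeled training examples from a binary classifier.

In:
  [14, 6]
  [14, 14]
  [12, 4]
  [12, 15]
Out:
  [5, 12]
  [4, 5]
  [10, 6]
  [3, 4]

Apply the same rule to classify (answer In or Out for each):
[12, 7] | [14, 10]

In, In

The distinguishing property — first ≥ 12 — holds for all the 'In' cases and none of the 'Out' cases.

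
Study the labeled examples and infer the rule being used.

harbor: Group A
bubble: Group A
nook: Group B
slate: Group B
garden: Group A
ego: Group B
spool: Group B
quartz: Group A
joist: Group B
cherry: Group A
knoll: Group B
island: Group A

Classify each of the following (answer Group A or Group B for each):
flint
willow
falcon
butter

Group B, Group A, Group A, Group A

A rule that fits every label: length 6 — true of each 'Group A' example, false of each 'Group B' one.
flint: length 5 — does not satisfy this, so Group B. willow: length 6 — meets the rule, so Group A. falcon: length 6 — meets the rule, so Group A. butter: length 6 — meets the rule, so Group A.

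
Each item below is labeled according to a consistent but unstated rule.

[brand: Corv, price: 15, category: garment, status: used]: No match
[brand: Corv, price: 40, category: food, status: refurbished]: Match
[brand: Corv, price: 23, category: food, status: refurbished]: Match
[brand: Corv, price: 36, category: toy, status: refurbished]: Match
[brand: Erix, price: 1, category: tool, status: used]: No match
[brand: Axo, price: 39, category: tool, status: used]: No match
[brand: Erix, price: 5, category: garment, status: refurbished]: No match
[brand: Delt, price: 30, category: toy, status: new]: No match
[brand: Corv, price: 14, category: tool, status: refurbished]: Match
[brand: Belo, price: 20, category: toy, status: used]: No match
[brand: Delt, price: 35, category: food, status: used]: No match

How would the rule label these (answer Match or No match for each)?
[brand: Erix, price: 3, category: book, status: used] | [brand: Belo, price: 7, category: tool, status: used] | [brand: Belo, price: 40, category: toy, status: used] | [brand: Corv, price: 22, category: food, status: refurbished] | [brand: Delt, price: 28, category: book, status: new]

No match, No match, No match, Match, No match

The simplest hypothesis consistent with all the labels is: status is refurbished AND brand is Corv.
[brand: Erix, price: 3, category: book, status: used]: status is used, brand is Erix, fails this test → No match. [brand: Belo, price: 7, category: tool, status: used]: status is used, brand is Belo, fails this test → No match. [brand: Belo, price: 40, category: toy, status: used]: status is used, brand is Belo, fails this test → No match. [brand: Corv, price: 22, category: food, status: refurbished]: status is refurbished, brand is Corv, meets the rule → Match. [brand: Delt, price: 28, category: book, status: new]: status is new, brand is Delt, fails this test → No match.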